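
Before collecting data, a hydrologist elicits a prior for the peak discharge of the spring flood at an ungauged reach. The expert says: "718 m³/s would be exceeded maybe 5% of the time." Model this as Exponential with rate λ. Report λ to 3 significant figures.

P(T > 718.0) = e^(−λ·718.0) = 0.05, so λ = −ln(0.05)/718.0 = 0.00417.

λ ≈ 0.00417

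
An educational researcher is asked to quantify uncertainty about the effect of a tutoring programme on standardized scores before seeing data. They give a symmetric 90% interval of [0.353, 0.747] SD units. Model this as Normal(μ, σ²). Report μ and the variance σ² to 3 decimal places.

μ = 0.550, σ² = 0.014

A symmetric 90% interval runs μ ± z·σ with z = 1.645.
Half-width = 0.197, so σ = 0.197/1.645 = 0.1198 and σ² = 0.014.
μ is the interval midpoint, 0.550.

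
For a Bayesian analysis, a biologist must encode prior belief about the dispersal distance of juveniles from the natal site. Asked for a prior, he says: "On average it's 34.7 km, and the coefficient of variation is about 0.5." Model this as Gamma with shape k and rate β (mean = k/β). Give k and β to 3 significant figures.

For Gamma(k, rate β): mean = k/β, variance = k/β², so CV = 1/√k.
CV = 0.5, hence k = 1/CV² = 4.
Then β = k/mean = 4/34.7 = 0.115.

k ≈ 4, β ≈ 0.115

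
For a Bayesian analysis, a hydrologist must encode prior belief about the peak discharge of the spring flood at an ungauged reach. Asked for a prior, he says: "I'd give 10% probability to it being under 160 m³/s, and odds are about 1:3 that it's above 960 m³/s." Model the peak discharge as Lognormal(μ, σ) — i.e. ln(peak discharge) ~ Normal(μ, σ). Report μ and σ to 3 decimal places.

If T ~ Lognormal(μ,σ) then ln T ~ Normal(μ,σ), so the p-quantile of ln T is μ + z_p·σ.
ln(160) = 5.075 and ln(960) = 6.867; z_{0.1} = -1.282, z_{0.75} = 0.6745.
σ = (6.867 − 5.075)/(0.6745 − (-1.282)) = 0.916.
μ = 5.075 − (-1.282)·0.916 = 6.249.

μ ≈ 6.249, σ ≈ 0.916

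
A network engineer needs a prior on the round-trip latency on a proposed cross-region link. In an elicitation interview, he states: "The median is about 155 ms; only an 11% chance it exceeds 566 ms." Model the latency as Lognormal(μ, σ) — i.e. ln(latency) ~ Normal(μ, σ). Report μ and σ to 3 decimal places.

If T ~ Lognormal(μ,σ) then ln T ~ Normal(μ,σ), so the p-quantile of ln T is μ + z_p·σ.
ln(155) = 5.043 and ln(566) = 6.339; z_{0.5} = 0, z_{0.89} = 1.227.
σ = (6.339 − 5.043)/(1.227 − (0)) = 1.056.
μ = 5.043 − (0)·1.056 = 5.043.

μ ≈ 5.043, σ ≈ 1.056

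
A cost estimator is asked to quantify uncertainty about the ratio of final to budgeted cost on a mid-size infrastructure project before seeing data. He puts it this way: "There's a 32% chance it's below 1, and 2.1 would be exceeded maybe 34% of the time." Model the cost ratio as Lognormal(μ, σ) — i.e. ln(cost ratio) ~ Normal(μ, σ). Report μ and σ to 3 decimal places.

If T ~ Lognormal(μ,σ) then ln T ~ Normal(μ,σ), so the p-quantile of ln T is μ + z_p·σ.
ln(1) = 0 and ln(2.1) = 0.7419; z_{0.32} = -0.4677, z_{0.66} = 0.4125.
σ = (0.7419 − 0)/(0.4125 − (-0.4677)) = 0.843.
μ = 0 − (-0.4677)·0.843 = 0.394.

μ ≈ 0.394, σ ≈ 0.843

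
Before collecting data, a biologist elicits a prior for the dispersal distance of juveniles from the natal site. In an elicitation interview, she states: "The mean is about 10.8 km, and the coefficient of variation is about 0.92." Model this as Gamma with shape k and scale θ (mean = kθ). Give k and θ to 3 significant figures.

For Gamma(k, scale θ): mean = kθ, variance = kθ², so CV = 1/√k.
CV = 0.92, hence k = 1/CV² = 1.18.
Then θ = mean/k = 10.8/1.18 = 9.14.

k ≈ 1.18, θ ≈ 9.14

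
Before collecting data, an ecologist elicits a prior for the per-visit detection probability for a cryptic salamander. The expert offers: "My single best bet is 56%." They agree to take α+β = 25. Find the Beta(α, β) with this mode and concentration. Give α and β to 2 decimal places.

α = 13.88, β = 11.12

For α,β > 1 the Beta mode is (α−1)/(α+β−2). With α+β = 25, the mode is (α−1)/23.
Set (α−1)/23 = 0.56 → α = 1 + 0.56·23 = 13.88.
β = 25 − α = 11.12.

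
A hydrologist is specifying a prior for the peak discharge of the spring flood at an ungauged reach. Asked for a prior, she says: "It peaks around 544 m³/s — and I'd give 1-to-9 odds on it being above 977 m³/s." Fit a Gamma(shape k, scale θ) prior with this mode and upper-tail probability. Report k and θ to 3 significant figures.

Gamma(k,θ) with k>1 has mode (k−1)θ, so θ = 544/(k−1).
Need P(X < 977) = 0.9 with θ tied to k this way. Start at k = 2, θ = 544: P(X<977) ≈ 0.536.
Too low — raise k to concentrate. Iterating converges to k ≈ 6.55.
Then θ = 544/(6.55−1) ≈ 98.

k ≈ 6.55, θ ≈ 98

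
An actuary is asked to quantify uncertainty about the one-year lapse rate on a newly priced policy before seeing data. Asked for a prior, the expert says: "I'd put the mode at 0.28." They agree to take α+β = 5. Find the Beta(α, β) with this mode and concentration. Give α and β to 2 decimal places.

α = 1.84, β = 3.16

For α,β > 1 the Beta mode is (α−1)/(α+β−2). With α+β = 5, the mode is (α−1)/3.
Set (α−1)/3 = 0.28 → α = 1 + 0.28·3 = 1.84.
β = 5 − α = 3.16.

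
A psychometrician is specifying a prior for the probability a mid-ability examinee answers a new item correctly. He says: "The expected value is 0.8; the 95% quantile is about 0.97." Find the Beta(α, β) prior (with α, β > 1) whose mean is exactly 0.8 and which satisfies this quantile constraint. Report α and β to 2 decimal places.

α ≈ 6.31, β ≈ 1.58

With mean 0.8 fixed, write α = 0.8s, β = 0.2s where s = α+β.
Need P(θ < 0.97) = 0.95 under Beta(0.8s, 0.2s). Normal approximation: (q−m)/√(m(1−m)/s) ≈ z_{0.95} = 1.64, so s ≈ 0.8·0.2·(1.64)²/(0.97−0.8)² = 15.0.
At s = 15.0: P(θ<0.97) ≈ 0.992. Adjusting to match 0.95 gives s ≈ 7.89.
So α = 0.8·7.89 ≈ 6.31, β = 0.2·7.89 ≈ 1.58.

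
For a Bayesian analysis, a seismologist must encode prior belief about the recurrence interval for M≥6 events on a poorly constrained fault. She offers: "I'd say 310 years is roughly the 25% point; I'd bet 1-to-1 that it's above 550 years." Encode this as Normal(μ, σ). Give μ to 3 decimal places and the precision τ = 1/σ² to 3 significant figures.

For Normal(μ,σ), the p-quantile is μ + z_p·σ. Here z_{0.25} = -0.6745, z_{0.5} = 0.
So 310 = μ − 0.6745σ and 550 = μ + 0σ.
Subtracting: σ = (550 − 310)/(0 − (-0.6745)) = 355.825.
Then μ = 310 − (-0.6745)·355.825 = 550.000.
Precision τ = 1/σ² = 1/355.8² = 7.9e-06.

μ = 550.000, τ = 7.9e-06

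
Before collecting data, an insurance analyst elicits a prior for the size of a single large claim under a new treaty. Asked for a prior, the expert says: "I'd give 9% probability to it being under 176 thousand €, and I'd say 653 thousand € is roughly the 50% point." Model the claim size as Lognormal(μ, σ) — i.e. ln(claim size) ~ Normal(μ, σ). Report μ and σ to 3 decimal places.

μ ≈ 6.482, σ ≈ 0.978

If T ~ Lognormal(μ,σ) then ln T ~ Normal(μ,σ), so the p-quantile of ln T is μ + z_p·σ.
ln(176) = 5.17 and ln(653) = 6.482; z_{0.09} = -1.341, z_{0.5} = 0.
σ = (6.482 − 5.17)/(0 − (-1.341)) = 0.978.
μ = 5.17 − (-1.341)·0.978 = 6.482.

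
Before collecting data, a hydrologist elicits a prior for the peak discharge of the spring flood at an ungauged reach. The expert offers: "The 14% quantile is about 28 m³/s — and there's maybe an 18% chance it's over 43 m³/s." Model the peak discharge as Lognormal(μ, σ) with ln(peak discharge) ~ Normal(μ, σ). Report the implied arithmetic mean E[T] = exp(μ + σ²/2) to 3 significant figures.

If T ~ Lognormal(μ,σ) then ln T ~ Normal(μ,σ), so the p-quantile of ln T is μ + z_p·σ.
ln(28) = 3.332 and ln(43) = 3.761; z_{0.14} = -1.08, z_{0.82} = 0.9154.
σ = (3.761 − 3.332)/(0.9154 − (-1.08)) = 0.215.
μ = 3.332 − (-1.08)·0.215 = 3.564.
E[T] = exp(μ + σ²/2) = exp(3.564 + 0.0231) = 36.1 m³/s.

E[T] ≈ 36.1 m³/s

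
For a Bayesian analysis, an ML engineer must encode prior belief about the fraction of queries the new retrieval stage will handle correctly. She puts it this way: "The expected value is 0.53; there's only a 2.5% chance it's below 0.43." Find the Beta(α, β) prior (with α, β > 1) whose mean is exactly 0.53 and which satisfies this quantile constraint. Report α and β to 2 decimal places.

With mean 0.53 fixed, write α = 0.53s, β = 0.47s where s = α+β.
Need P(θ < 0.43) = 0.025 under Beta(0.53s, 0.47s). Normal approximation: (q−m)/√(m(1−m)/s) ≈ z_{0.025} = -1.96, so s ≈ 0.53·0.47·(-1.96)²/(0.43−0.53)² = 95.7.
At s = 95.7: P(θ<0.43) ≈ 0.025. Adjusting to match 0.025 gives s ≈ 95.40.
So α = 0.53·95.40 ≈ 50.56, β = 0.47·95.40 ≈ 44.84.

α ≈ 50.56, β ≈ 44.84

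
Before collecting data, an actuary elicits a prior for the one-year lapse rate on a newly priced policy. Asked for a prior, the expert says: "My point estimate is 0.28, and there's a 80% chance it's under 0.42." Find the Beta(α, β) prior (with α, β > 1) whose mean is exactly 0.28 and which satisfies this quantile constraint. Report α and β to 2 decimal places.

With mean 0.28 fixed, write α = 0.28s, β = 0.72s where s = α+β.
Need P(θ < 0.42) = 0.8 under Beta(0.28s, 0.72s). Normal approximation: (q−m)/√(m(1−m)/s) ≈ z_{0.8} = 0.842, so s ≈ 0.28·0.72·(0.842)²/(0.42−0.28)² = 7.3.
At s = 7.3: P(θ<0.42) ≈ 0.810. Adjusting to match 0.8 gives s ≈ 6.53.
So α = 0.28·6.53 ≈ 1.83, β = 0.72·6.53 ≈ 4.70.

α ≈ 1.83, β ≈ 4.70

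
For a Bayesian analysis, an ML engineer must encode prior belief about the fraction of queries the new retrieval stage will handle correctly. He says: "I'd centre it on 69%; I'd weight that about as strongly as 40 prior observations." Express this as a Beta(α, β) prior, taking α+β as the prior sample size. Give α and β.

α = 27.6, β = 12.4

Under the effective-sample-size interpretation, Beta(α, β) has prior mean α/(α+β) and prior sample size α+β.
So α+β = 40 and α/(α+β) = 0.69, giving α = 0.69·40 = 27.6 and β = 40 − 27.6 = 12.4.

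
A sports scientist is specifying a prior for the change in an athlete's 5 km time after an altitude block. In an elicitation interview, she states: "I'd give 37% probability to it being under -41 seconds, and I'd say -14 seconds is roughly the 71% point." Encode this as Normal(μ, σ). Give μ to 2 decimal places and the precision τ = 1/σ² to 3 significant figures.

μ = -30.88, τ = 0.00107

The p-quantile of Normal(μ,σ) is μ + z_p·σ, with z_{0.37} = -0.3319 and z_{0.71} = 0.5534.
Eliminate σ: μ = (z₂·x₁ − z₁·x₂)/(z₂ − z₁) = (0.5534·-41 − (-0.3319)·-14)/0.8852 = -30.88.
Then σ = (x₂ − x₁)/(z₂ − z₁) = (-14 − -41)/0.8852 = 30.50.
Precision τ = 1/σ² = 1/30.5² = 0.00107.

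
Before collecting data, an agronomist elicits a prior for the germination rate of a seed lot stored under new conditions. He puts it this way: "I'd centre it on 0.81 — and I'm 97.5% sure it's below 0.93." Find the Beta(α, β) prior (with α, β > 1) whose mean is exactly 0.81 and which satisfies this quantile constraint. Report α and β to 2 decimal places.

α ≈ 22.57, β ≈ 5.29

With mean 0.81 fixed, write α = 0.81s, β = 0.19s where s = α+β.
Need P(θ < 0.93) = 0.975 under Beta(0.81s, 0.19s). Normal approximation: (q−m)/√(m(1−m)/s) ≈ z_{0.975} = 1.96, so s ≈ 0.81·0.19·(1.96)²/(0.93−0.81)² = 41.1.
At s = 41.1: P(θ<0.93) ≈ 0.992. Adjusting to match 0.975 gives s ≈ 27.86.
So α = 0.81·27.86 ≈ 22.57, β = 0.19·27.86 ≈ 5.29.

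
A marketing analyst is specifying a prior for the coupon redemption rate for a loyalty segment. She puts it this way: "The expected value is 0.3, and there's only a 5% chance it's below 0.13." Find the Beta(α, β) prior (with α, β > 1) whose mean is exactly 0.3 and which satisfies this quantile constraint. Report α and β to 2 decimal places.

α ≈ 4.65, β ≈ 10.84

With mean 0.3 fixed, write α = 0.3s, β = 0.7s where s = α+β.
Need P(θ < 0.13) = 0.05 under Beta(0.3s, 0.7s). Normal approximation: (q−m)/√(m(1−m)/s) ≈ z_{0.05} = -1.64, so s ≈ 0.3·0.7·(-1.64)²/(0.13−0.3)² = 19.7.
At s = 19.7: P(θ<0.13) ≈ 0.030. Adjusting to match 0.05 gives s ≈ 15.48.
So α = 0.3·15.48 ≈ 4.65, β = 0.7·15.48 ≈ 10.84.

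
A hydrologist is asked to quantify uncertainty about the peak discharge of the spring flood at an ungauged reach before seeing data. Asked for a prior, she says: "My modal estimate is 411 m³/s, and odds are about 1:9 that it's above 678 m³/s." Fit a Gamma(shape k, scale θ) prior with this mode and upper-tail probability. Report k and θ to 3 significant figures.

k ≈ 8.53, θ ≈ 54.6

Gamma(k,θ) with k>1 has mode (k−1)θ, so θ = 411/(k−1).
Need P(X < 678) = 0.9 with θ tied to k this way. Start at k = 2, θ = 411: P(X<678) ≈ 0.491.
Too low — raise k to concentrate. Iterating converges to k ≈ 8.53.
Then θ = 411/(8.53−1) ≈ 54.6.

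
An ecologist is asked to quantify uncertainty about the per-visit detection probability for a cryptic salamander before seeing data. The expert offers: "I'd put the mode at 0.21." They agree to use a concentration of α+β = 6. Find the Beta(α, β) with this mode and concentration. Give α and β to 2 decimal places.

For α,β > 1 the Beta mode is (α−1)/(α+β−2). With α+β = 6, the mode is (α−1)/4.
Set (α−1)/4 = 0.21 → α = 1 + 0.21·4 = 1.84.
β = 6 − α = 4.16.

α = 1.84, β = 4.16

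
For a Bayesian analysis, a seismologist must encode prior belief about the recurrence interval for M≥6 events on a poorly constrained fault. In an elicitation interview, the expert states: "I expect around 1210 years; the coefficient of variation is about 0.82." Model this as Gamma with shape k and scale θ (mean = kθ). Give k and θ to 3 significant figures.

k ≈ 1.49, θ ≈ 814

For Gamma(k, scale θ): mean = kθ, variance = kθ², so CV = 1/√k.
CV = 0.82, hence k = 1/CV² = 1.49.
Then θ = mean/k = 1210/1.49 = 814.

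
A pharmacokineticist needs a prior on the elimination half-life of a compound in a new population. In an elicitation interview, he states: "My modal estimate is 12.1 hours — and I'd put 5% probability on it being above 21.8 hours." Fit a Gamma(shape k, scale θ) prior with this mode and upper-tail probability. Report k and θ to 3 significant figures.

k ≈ 9.04, θ ≈ 1.5

Gamma(k,θ) with k>1 has mode (k−1)θ, so θ = 12.1/(k−1).
Need P(X < 21.8) = 0.95 with θ tied to k this way. Start at k = 2, θ = 12.1: P(X<21.8) ≈ 0.538.
Too low — raise k to concentrate. Iterating converges to k ≈ 9.04.
Then θ = 12.1/(9.04−1) ≈ 1.5.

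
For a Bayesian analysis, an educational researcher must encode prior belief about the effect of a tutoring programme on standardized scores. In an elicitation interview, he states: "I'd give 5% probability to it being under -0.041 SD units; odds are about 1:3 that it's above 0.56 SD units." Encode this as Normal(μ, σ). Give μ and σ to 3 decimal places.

The p-quantile of Normal(μ,σ) is μ + z_p·σ, with z_{0.05} = -1.645 and z_{0.75} = 0.6745.
Eliminate σ: μ = (z₂·x₁ − z₁·x₂)/(z₂ − z₁) = (0.6745·-0.041 − (-1.645)·0.56)/2.319 = 0.385.
Then σ = (x₂ − x₁)/(z₂ − z₁) = (0.56 − -0.041)/2.319 = 0.259.

μ = 0.385, σ = 0.259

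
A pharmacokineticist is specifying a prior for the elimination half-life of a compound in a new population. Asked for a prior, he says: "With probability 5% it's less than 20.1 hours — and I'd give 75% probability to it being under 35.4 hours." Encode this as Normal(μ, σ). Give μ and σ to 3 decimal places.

The p-quantile of Normal(μ,σ) is μ + z_p·σ, with z_{0.05} = -1.645 and z_{0.75} = 0.6745.
Eliminate σ: μ = (z₂·x₁ − z₁·x₂)/(z₂ − z₁) = (0.6745·20.1 − (-1.645)·35.4)/2.319 = 30.951.
Then σ = (x₂ − x₁)/(z₂ − z₁) = (35.4 − 20.1)/2.319 = 6.597.

μ = 30.951, σ = 6.597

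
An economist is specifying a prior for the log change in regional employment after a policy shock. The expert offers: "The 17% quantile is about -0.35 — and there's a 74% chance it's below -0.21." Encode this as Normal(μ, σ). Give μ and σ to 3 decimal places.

μ = -0.266, σ = 0.088

The p-quantile of Normal(μ,σ) is μ + z_p·σ, with z_{0.17} = -0.9542 and z_{0.74} = 0.6433.
Eliminate σ: μ = (z₂·x₁ − z₁·x₂)/(z₂ − z₁) = (0.6433·-0.35 − (-0.9542)·-0.21)/1.598 = -0.266.
Then σ = (x₂ − x₁)/(z₂ − z₁) = (-0.21 − -0.35)/1.598 = 0.088.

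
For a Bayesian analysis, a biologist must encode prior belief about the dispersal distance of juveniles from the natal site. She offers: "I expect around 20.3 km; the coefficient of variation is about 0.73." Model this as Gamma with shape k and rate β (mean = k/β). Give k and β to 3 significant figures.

For Gamma(k, rate β): mean = k/β, variance = k/β², so CV = 1/√k.
CV = 0.73, hence k = 1/CV² = 1.88.
Then β = k/mean = 1.88/20.3 = 0.0924.

k ≈ 1.88, β ≈ 0.0924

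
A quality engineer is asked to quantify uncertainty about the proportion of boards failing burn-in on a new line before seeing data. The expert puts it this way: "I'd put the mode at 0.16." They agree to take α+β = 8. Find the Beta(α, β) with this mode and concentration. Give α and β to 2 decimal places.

For α,β > 1 the Beta mode is (α−1)/(α+β−2). With α+β = 8, the mode is (α−1)/6.
Set (α−1)/6 = 0.16 → α = 1 + 0.16·6 = 1.96.
β = 8 − α = 6.04.

α = 1.96, β = 6.04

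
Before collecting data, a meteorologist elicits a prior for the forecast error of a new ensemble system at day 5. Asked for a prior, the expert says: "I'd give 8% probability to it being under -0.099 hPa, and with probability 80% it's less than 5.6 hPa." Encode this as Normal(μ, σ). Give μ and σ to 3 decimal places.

μ = 3.465, σ = 2.537

The p-quantile of Normal(μ,σ) is μ + z_p·σ, with z_{0.08} = -1.405 and z_{0.8} = 0.8416.
Eliminate σ: μ = (z₂·x₁ − z₁·x₂)/(z₂ − z₁) = (0.8416·-0.099 − (-1.405)·5.6)/2.247 = 3.465.
Then σ = (x₂ − x₁)/(z₂ − z₁) = (5.6 − -0.099)/2.247 = 2.537.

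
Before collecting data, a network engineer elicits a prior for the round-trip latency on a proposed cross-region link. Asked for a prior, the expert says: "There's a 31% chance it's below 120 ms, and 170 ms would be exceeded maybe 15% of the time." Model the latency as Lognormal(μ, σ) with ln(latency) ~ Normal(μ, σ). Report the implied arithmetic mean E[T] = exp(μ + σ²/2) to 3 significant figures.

If T ~ Lognormal(μ,σ) then ln T ~ Normal(μ,σ), so the p-quantile of ln T is μ + z_p·σ.
ln(120) = 4.787 and ln(170) = 5.136; z_{0.31} = -0.4959, z_{0.85} = 1.036.
σ = (5.136 − 4.787)/(1.036 − (-0.4959)) = 0.227.
μ = 4.787 − (-0.4959)·0.227 = 4.900.
E[T] = exp(μ + σ²/2) = exp(4.900 + 0.0258) = 138 ms.

E[T] ≈ 138 ms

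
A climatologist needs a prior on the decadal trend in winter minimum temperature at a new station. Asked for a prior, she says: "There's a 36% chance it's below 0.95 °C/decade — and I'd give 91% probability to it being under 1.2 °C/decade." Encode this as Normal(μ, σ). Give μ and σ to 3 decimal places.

For Normal(μ,σ), the p-quantile is μ + z_p·σ. Here z_{0.36} = -0.3585, z_{0.91} = 1.341.
So 0.95 = μ − 0.3585σ and 1.2 = μ + 1.341σ.
Subtracting: σ = (1.2 − 0.95)/(1.341 − (-0.3585)) = 0.147.
Then μ = 0.95 − (-0.3585)·0.147 = 1.003.

μ = 1.003, σ = 0.147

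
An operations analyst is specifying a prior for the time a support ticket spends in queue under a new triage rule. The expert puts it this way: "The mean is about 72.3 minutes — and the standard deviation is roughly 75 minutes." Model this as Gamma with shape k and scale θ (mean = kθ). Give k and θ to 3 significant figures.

k ≈ 0.929, θ ≈ 77.8

For Gamma(k, scale θ): mean = kθ, variance = kθ², so CV = 1/√k.
CV = SD/mean = 75/72.3 = 1.037, hence k = 1/CV² = 0.929.
Then θ = mean/k = 72.3/0.929 = 77.8.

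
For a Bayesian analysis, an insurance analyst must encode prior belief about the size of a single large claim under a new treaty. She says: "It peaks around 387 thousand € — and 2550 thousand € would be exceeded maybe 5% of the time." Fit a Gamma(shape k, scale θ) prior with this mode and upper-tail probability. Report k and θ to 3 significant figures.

Gamma(k,θ) with k>1 has mode (k−1)θ, so θ = 387/(k−1).
Need P(X < 2550) = 0.95 with θ tied to k this way. Start at k = 2, θ = 387: P(X<2550) ≈ 0.990.
Too high — lower k to spread out. Iterating converges to k ≈ 1.63.
Then θ = 387/(1.63−1) ≈ 618.

k ≈ 1.63, θ ≈ 618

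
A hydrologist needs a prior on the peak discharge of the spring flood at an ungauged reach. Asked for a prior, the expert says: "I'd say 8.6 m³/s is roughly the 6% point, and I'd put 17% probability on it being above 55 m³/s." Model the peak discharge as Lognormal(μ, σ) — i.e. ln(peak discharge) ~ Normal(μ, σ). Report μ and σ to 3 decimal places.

μ ≈ 3.302, σ ≈ 0.740

If T ~ Lognormal(μ,σ) then ln T ~ Normal(μ,σ), so the p-quantile of ln T is μ + z_p·σ.
ln(8.6) = 2.152 and ln(55) = 4.007; z_{0.06} = -1.555, z_{0.83} = 0.9542.
σ = (4.007 − 2.152)/(0.9542 − (-1.555)) = 0.740.
μ = 2.152 − (-1.555)·0.740 = 3.302.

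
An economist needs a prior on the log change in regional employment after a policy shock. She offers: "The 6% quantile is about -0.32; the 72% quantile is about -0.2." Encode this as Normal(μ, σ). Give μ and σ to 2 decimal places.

The p-quantile of Normal(μ,σ) is μ + z_p·σ, with z_{0.06} = -1.555 and z_{0.72} = 0.5828.
Eliminate σ: μ = (z₂·x₁ − z₁·x₂)/(z₂ − z₁) = (0.5828·-0.32 − (-1.555)·-0.2)/2.138 = -0.23.
Then σ = (x₂ − x₁)/(z₂ − z₁) = (-0.2 − -0.32)/2.138 = 0.06.

μ = -0.23, σ = 0.06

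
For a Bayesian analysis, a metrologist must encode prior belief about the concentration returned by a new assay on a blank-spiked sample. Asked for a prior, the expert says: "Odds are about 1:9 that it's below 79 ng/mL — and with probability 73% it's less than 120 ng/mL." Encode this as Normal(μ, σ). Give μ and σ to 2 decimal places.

μ = 106.74, σ = 21.64

The p-quantile of Normal(μ,σ) is μ + z_p·σ, with z_{0.1} = -1.282 and z_{0.73} = 0.6128.
Eliminate σ: μ = (z₂·x₁ − z₁·x₂)/(z₂ − z₁) = (0.6128·79 − (-1.282)·120)/1.894 = 106.74.
Then σ = (x₂ − x₁)/(z₂ − z₁) = (120 − 79)/1.894 = 21.64.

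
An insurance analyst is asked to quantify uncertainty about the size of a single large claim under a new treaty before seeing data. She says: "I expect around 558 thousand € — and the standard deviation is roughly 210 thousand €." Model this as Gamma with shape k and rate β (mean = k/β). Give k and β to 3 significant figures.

k ≈ 7.06, β ≈ 0.0127

For Gamma(k, rate β): mean = k/β, variance = k/β², so CV = 1/√k.
CV = SD/mean = 210/558 = 0.3763, hence k = 1/CV² = 7.06.
Then β = k/mean = 7.06/558 = 0.0127.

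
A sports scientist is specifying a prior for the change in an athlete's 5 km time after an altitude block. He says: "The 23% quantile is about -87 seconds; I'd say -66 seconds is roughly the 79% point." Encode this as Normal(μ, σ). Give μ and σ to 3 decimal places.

The p-quantile of Normal(μ,σ) is μ + z_p·σ, with z_{0.23} = -0.7388 and z_{0.79} = 0.8064.
Eliminate σ: μ = (z₂·x₁ − z₁·x₂)/(z₂ − z₁) = (0.8064·-87 − (-0.7388)·-66)/1.545 = -76.959.
Then σ = (x₂ − x₁)/(z₂ − z₁) = (-66 − -87)/1.545 = 13.590.

μ = -76.959, σ = 13.590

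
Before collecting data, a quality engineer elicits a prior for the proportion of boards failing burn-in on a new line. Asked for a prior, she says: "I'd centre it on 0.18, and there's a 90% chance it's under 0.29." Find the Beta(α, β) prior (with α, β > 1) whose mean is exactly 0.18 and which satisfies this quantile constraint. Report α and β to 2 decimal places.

With mean 0.18 fixed, write α = 0.18s, β = 0.82s where s = α+β.
Need P(θ < 0.29) = 0.9 under Beta(0.18s, 0.82s). Normal approximation: (q−m)/√(m(1−m)/s) ≈ z_{0.9} = 1.28, so s ≈ 0.18·0.82·(1.28)²/(0.29−0.18)² = 20.0.
At s = 20.0: P(θ<0.29) ≈ 0.893. Adjusting to match 0.9 gives s ≈ 21.53.
So α = 0.18·21.53 ≈ 3.88, β = 0.82·21.53 ≈ 17.65.

α ≈ 3.88, β ≈ 17.65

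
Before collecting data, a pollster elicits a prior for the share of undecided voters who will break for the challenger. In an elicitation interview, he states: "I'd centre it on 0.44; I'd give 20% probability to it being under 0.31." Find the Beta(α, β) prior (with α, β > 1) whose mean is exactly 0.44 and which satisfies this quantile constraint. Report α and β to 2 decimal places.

α ≈ 4.66, β ≈ 5.93

With mean 0.44 fixed, write α = 0.44s, β = 0.56s where s = α+β.
Need P(θ < 0.31) = 0.2 under Beta(0.44s, 0.56s). Normal approximation: (q−m)/√(m(1−m)/s) ≈ z_{0.2} = -0.842, so s ≈ 0.44·0.56·(-0.842)²/(0.31−0.44)² = 10.3.
At s = 10.3: P(θ<0.31) ≈ 0.203. Adjusting to match 0.2 gives s ≈ 10.58.
So α = 0.44·10.58 ≈ 4.66, β = 0.56·10.58 ≈ 5.93.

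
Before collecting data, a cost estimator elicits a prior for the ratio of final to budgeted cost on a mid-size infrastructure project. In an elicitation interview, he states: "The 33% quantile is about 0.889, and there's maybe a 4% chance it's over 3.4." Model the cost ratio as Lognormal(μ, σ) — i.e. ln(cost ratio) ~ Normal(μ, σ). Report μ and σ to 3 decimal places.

If T ~ Lognormal(μ,σ) then ln T ~ Normal(μ,σ), so the p-quantile of ln T is μ + z_p·σ.
ln(0.889) = -0.1177 and ln(3.4) = 1.224; z_{0.33} = -0.4399, z_{0.96} = 1.751.
σ = (1.224 − -0.1177)/(1.751 − (-0.4399)) = 0.612.
μ = -0.1177 − (-0.4399)·0.612 = 0.152.

μ ≈ 0.152, σ ≈ 0.612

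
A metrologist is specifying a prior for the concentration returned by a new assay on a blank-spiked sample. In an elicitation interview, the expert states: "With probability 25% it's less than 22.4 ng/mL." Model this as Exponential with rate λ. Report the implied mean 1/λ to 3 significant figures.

P(T < 22.4) = 1 − e^(−λ·22.4) = 0.25, so λ = −ln(1−0.25)/22.4 = −ln(0.75)/22.4 = 0.0128.
Mean = 1/λ = 77.9 ng/mL.

mean ≈ 77.9 ng/mL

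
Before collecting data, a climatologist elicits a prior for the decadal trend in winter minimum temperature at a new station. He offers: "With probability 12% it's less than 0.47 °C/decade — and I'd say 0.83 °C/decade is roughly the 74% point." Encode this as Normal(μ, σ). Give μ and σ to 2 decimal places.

μ = 0.70, σ = 0.20

The p-quantile of Normal(μ,σ) is μ + z_p·σ, with z_{0.12} = -1.175 and z_{0.74} = 0.6433.
Eliminate σ: μ = (z₂·x₁ − z₁·x₂)/(z₂ − z₁) = (0.6433·0.47 − (-1.175)·0.83)/1.818 = 0.70.
Then σ = (x₂ − x₁)/(z₂ − z₁) = (0.83 − 0.47)/1.818 = 0.20.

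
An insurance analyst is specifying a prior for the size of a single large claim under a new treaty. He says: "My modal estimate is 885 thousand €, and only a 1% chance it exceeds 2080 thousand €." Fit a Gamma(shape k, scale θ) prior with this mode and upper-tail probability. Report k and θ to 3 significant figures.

Gamma(k,θ) with k>1 has mode (k−1)θ, so θ = 885/(k−1).
Need P(X < 2080) = 0.99 with θ tied to k this way. Start at k = 2, θ = 885: P(X<2080) ≈ 0.681.
Too low — raise k to concentrate. Iterating converges to k ≈ 7.51.
Then θ = 885/(7.51−1) ≈ 136.

k ≈ 7.51, θ ≈ 136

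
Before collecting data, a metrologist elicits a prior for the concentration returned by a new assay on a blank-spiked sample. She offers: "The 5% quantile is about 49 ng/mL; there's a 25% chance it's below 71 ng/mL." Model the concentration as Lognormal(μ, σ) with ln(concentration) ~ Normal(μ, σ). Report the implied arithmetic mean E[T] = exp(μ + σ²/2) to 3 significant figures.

E[T] ≈ 98.8 ng/mL

If T ~ Lognormal(μ,σ) then ln T ~ Normal(μ,σ), so the p-quantile of ln T is μ + z_p·σ.
ln(49) = 3.892 and ln(71) = 4.263; z_{0.05} = -1.645, z_{0.25} = -0.6745.
σ = (4.263 − 3.892)/(-0.6745 − (-1.645)) = 0.382.
μ = 3.892 − (-1.645)·0.382 = 4.520.
E[T] = exp(μ + σ²/2) = exp(4.520 + 0.0730) = 98.8 ng/mL.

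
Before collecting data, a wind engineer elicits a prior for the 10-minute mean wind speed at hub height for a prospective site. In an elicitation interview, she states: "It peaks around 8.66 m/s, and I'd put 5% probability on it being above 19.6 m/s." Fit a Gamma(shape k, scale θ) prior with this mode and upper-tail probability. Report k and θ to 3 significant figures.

Gamma(k,θ) with k>1 has mode (k−1)θ, so θ = 8.66/(k−1).
Need P(X < 19.6) = 0.95 with θ tied to k this way. Start at k = 2, θ = 8.66: P(X<19.6) ≈ 0.661.
Too low — raise k to concentrate. Iterating converges to k ≈ 5.11.
Then θ = 8.66/(5.11−1) ≈ 2.11.

k ≈ 5.11, θ ≈ 2.11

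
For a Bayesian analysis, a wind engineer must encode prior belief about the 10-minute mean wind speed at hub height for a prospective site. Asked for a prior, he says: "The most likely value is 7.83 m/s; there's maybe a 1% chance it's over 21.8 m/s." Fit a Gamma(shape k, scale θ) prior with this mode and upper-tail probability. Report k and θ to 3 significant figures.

Gamma(k,θ) with k>1 has mode (k−1)θ, so θ = 7.83/(k−1).
Need P(X < 21.8) = 0.99 with θ tied to k this way. Start at k = 2, θ = 7.83: P(X<21.8) ≈ 0.766.
Too low — raise k to concentrate. Iterating converges to k ≈ 5.37.
Then θ = 7.83/(5.37−1) ≈ 1.79.

k ≈ 5.37, θ ≈ 1.79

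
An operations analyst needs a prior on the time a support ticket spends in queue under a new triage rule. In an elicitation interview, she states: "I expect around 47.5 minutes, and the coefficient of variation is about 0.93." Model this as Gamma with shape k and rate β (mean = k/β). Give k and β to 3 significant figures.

For Gamma(k, rate β): mean = k/β, variance = k/β², so CV = 1/√k.
CV = 0.93, hence k = 1/CV² = 1.16.
Then β = k/mean = 1.16/47.5 = 0.0243.

k ≈ 1.16, β ≈ 0.0243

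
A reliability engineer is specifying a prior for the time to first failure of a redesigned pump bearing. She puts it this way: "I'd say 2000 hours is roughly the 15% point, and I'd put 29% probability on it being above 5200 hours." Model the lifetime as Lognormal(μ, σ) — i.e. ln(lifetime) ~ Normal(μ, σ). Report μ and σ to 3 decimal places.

If T ~ Lognormal(μ,σ) then ln T ~ Normal(μ,σ), so the p-quantile of ln T is μ + z_p·σ.
ln(2000) = 7.601 and ln(5200) = 8.556; z_{0.15} = -1.036, z_{0.71} = 0.5534.
σ = (8.556 − 7.601)/(0.5534 − (-1.036)) = 0.601.
μ = 7.601 − (-1.036)·0.601 = 8.224.

μ ≈ 8.224, σ ≈ 0.601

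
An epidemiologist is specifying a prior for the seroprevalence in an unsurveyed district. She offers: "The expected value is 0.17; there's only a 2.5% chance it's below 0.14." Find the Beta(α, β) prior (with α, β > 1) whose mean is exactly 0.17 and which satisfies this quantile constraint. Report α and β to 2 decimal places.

α ≈ 94.81, β ≈ 462.89

With mean 0.17 fixed, write α = 0.17s, β = 0.83s where s = α+β.
Need P(θ < 0.14) = 0.025 under Beta(0.17s, 0.83s). Normal approximation: (q−m)/√(m(1−m)/s) ≈ z_{0.025} = -1.96, so s ≈ 0.17·0.83·(-1.96)²/(0.14−0.17)² = 602.3.
At s = 602.3: P(θ<0.14) ≈ 0.021. Adjusting to match 0.025 gives s ≈ 557.70.
So α = 0.17·557.70 ≈ 94.81, β = 0.83·557.70 ≈ 462.89.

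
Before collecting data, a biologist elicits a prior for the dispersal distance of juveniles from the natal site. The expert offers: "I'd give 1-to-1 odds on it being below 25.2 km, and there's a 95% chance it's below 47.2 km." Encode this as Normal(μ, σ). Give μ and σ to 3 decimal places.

μ = 25.200, σ = 13.375

For Normal(μ,σ), the p-quantile is μ + z_p·σ. Here z_{0.5} = 0, z_{0.95} = 1.645.
So 25.2 = μ + 0σ and 47.2 = μ + 1.645σ.
Subtracting: σ = (47.2 − 25.2)/(1.645 − (0)) = 13.375.
Then μ = 25.2 − (0)·13.375 = 25.200.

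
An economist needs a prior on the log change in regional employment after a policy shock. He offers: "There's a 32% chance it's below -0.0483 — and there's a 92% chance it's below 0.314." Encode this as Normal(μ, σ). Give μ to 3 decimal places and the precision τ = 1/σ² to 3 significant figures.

μ = 0.042, τ = 26.7

For Normal(μ,σ), the p-quantile is μ + z_p·σ. Here z_{0.32} = -0.4677, z_{0.92} = 1.405.
So -0.0483 = μ − 0.4677σ and 0.314 = μ + 1.405σ.
Subtracting: σ = (0.314 − -0.0483)/(1.405 − (-0.4677)) = 0.193.
Then μ = -0.0483 − (-0.4677)·0.193 = 0.042.
Precision τ = 1/σ² = 1/0.1935² = 26.7.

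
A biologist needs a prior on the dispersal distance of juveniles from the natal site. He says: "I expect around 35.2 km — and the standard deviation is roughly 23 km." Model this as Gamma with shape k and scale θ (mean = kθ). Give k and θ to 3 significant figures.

k ≈ 2.34, θ ≈ 15

For Gamma(k, scale θ): mean = kθ, variance = kθ², so CV = 1/√k.
CV = SD/mean = 23/35.2 = 0.6534, hence k = 1/CV² = 2.34.
Then θ = mean/k = 35.2/2.34 = 15.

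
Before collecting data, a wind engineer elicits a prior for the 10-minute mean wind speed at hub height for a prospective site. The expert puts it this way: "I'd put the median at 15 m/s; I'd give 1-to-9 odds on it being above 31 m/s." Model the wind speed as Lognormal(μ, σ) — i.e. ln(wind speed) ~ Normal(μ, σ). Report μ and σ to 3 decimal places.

μ ≈ 2.708, σ ≈ 0.566

If T ~ Lognormal(μ,σ) then ln T ~ Normal(μ,σ), so the p-quantile of ln T is μ + z_p·σ.
ln(15) = 2.708 and ln(31) = 3.434; z_{0.5} = 0, z_{0.9} = 1.282.
σ = (3.434 − 2.708)/(1.282 − (0)) = 0.566.
μ = 2.708 − (0)·0.566 = 2.708.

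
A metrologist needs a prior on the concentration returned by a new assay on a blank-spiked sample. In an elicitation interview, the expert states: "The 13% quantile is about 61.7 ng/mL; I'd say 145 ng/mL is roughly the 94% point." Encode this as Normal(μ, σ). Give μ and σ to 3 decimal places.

For Normal(μ,σ), the p-quantile is μ + z_p·σ. Here z_{0.13} = -1.126, z_{0.94} = 1.555.
So 61.7 = μ − 1.126σ and 145 = μ + 1.555σ.
Subtracting: σ = (145 − 61.7)/(1.555 − (-1.126)) = 31.069.
Then μ = 61.7 − (-1.126)·31.069 = 96.695.

μ = 96.695, σ = 31.069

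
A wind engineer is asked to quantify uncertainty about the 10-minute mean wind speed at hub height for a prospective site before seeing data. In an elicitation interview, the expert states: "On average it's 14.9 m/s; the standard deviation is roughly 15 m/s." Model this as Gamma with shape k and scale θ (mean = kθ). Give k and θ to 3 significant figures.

k ≈ 0.987, θ ≈ 15.1

For Gamma(k, scale θ): mean = kθ, variance = kθ², so CV = 1/√k.
CV = SD/mean = 15/14.9 = 1.007, hence k = 1/CV² = 0.987.
Then θ = mean/k = 14.9/0.987 = 15.1.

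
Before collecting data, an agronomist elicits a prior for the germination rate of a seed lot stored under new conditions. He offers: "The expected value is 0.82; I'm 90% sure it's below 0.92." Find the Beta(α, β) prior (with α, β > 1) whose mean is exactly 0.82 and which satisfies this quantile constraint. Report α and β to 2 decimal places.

With mean 0.82 fixed, write α = 0.82s, β = 0.18s where s = α+β.
Need P(θ < 0.92) = 0.9 under Beta(0.82s, 0.18s). Normal approximation: (q−m)/√(m(1−m)/s) ≈ z_{0.9} = 1.28, so s ≈ 0.82·0.18·(1.28)²/(0.92−0.82)² = 24.2.
At s = 24.2: P(θ<0.92) ≈ 0.926. Adjusting to match 0.9 gives s ≈ 19.79.
So α = 0.82·19.79 ≈ 16.23, β = 0.18·19.79 ≈ 3.56.

α ≈ 16.23, β ≈ 3.56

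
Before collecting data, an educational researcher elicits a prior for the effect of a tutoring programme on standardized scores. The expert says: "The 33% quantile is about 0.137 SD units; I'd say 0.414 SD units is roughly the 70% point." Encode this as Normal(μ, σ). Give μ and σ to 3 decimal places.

μ = 0.263, σ = 0.287

The p-quantile of Normal(μ,σ) is μ + z_p·σ, with z_{0.33} = -0.4399 and z_{0.7} = 0.5244.
Eliminate σ: μ = (z₂·x₁ − z₁·x₂)/(z₂ − z₁) = (0.5244·0.137 − (-0.4399)·0.414)/0.9643 = 0.263.
Then σ = (x₂ − x₁)/(z₂ − z₁) = (0.414 − 0.137)/0.9643 = 0.287.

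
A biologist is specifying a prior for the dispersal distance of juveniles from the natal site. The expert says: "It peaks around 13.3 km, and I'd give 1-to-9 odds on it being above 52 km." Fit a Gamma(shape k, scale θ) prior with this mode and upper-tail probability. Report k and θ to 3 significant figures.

Gamma(k,θ) with k>1 has mode (k−1)θ, so θ = 13.3/(k−1).
Need P(X < 52) = 0.9 with θ tied to k this way. Start at k = 2, θ = 13.3: P(X<52) ≈ 0.902.
Too high — lower k to spread out. Iterating converges to k ≈ 1.99.
Then θ = 13.3/(1.99−1) ≈ 13.4.

k ≈ 1.99, θ ≈ 13.4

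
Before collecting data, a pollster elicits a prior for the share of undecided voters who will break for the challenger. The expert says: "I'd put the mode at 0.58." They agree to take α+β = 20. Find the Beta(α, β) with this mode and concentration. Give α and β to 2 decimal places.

α = 11.44, β = 8.56

For α,β > 1 the Beta mode is (α−1)/(α+β−2). With α+β = 20, the mode is (α−1)/18.
Set (α−1)/18 = 0.58 → α = 1 + 0.58·18 = 11.44.
β = 20 − α = 8.56.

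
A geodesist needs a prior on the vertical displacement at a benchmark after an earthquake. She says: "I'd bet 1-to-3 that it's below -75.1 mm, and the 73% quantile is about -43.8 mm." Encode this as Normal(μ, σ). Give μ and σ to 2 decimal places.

μ = -58.70, σ = 24.31

The p-quantile of Normal(μ,σ) is μ + z_p·σ, with z_{0.25} = -0.6745 and z_{0.73} = 0.6128.
Eliminate σ: μ = (z₂·x₁ − z₁·x₂)/(z₂ − z₁) = (0.6128·-75.1 − (-0.6745)·-43.8)/1.287 = -58.70.
Then σ = (x₂ − x₁)/(z₂ − z₁) = (-43.8 − -75.1)/1.287 = 24.31.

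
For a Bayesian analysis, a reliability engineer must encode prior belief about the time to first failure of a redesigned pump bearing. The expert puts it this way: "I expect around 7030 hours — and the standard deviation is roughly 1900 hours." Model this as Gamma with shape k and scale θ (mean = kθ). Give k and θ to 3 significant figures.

For Gamma(k, scale θ): mean = kθ, variance = kθ², so CV = 1/√k.
CV = SD/mean = 1900/7030 = 0.2703, hence k = 1/CV² = 13.7.
Then θ = mean/k = 7030/13.7 = 514.

k ≈ 13.7, θ ≈ 514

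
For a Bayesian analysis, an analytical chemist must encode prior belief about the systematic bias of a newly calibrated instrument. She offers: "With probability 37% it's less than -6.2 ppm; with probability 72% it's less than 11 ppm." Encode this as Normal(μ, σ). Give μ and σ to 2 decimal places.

μ = 0.04, σ = 18.80

The p-quantile of Normal(μ,σ) is μ + z_p·σ, with z_{0.37} = -0.3319 and z_{0.72} = 0.5828.
Eliminate σ: μ = (z₂·x₁ − z₁·x₂)/(z₂ − z₁) = (0.5828·-6.2 − (-0.3319)·11)/0.9147 = 0.04.
Then σ = (x₂ − x₁)/(z₂ − z₁) = (11 − -6.2)/0.9147 = 18.80.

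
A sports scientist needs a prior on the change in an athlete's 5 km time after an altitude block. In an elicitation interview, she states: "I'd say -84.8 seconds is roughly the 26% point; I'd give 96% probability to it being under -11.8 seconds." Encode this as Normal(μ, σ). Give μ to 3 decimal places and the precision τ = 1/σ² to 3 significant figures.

The p-quantile of Normal(μ,σ) is μ + z_p·σ, with z_{0.26} = -0.6433 and z_{0.96} = 1.751.
Eliminate σ: μ = (z₂·x₁ − z₁·x₂)/(z₂ − z₁) = (1.751·-84.8 − (-0.6433)·-11.8)/2.394 = -65.183.
Then σ = (x₂ − x₁)/(z₂ − z₁) = (-11.8 − -84.8)/2.394 = 30.492.
Precision τ = 1/σ² = 1/30.49² = 0.00108.

μ = -65.183, τ = 0.00108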